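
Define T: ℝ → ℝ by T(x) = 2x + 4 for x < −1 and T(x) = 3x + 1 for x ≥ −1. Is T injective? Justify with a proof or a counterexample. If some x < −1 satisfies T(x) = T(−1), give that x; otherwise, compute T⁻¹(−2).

Both pieces are strictly increasing (slopes 2 and 3), so each is injective on its own interval.
The left piece maps (−∞, −1) onto (−∞, 2); the right piece maps [−1, ∞) onto [−2, ∞).
These images overlap. In particular T(−1) = −2 (right piece), and solving 2x + 4 = −2 on the left piece gives x = −3 < −1.
So T(−3) = T(−1) with −3 ≠ −1, and T is not injective. This x = −3 is the requested value below −1.

-3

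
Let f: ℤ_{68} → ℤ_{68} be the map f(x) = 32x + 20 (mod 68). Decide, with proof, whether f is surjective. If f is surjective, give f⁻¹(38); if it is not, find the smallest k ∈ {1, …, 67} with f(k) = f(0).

17

Recall: f is surjective if every y in the codomain equals f(x) for some x in the domain.
Since gcd(32, 68) = 4, we have 32x ≡ 0 (mod 4) for all x, so f(x) ≡ 0 (mod 4).
But 1 ≢ 0 (mod 4), so 1 ∈ ℤ_{68} has no preimage. Thus f is not surjective.
Since f is not surjective, we find the least positive k with f(k) = f(0): this means 32k ≡ 0 (mod 68), i.e. 68 ∣ 32k. Since gcd(32, 68) = 4, dividing through by 4 this holds exactly when 17 ∣ 8k, and as gcd(8, 17) = 1, exactly when 17 ∣ k.
The smallest positive such k is 17.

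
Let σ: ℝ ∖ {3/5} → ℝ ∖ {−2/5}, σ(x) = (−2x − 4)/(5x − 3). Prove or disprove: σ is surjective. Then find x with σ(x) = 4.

4/11

For any y ≠ −2/5, solving y(5x − 3) = −2x − 4 for x gives a well-defined x ≠ 3/5. So σ is surjective.
Solving σ(x) = 4: cross-multiplying gives −2x − 4 = 4(5x − 3), which rearranges to −22x = −8, so x = 4/11.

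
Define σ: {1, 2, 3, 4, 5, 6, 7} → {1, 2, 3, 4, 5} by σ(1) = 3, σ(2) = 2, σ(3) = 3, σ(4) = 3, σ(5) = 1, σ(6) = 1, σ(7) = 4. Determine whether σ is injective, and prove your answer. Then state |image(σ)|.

4

σ(1) = 3 = σ(3) with 1 ≠ 3, so σ is not injective.
The image of σ is {1, 2, 3, 4}, which has 4 elements.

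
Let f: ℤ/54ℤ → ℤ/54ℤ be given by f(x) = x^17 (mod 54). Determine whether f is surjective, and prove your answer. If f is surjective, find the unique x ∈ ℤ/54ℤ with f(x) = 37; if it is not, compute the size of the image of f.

f(0) = 0^17 = 0.
f(6): Repeated squaring mod 54: 6^1 ≡ 6, 6^2 ≡ 6² = 36, 6^4 ≡ 36² = 1296 ≡ 0, 6^8 ≡ 0² = 0, 6^16 ≡ 0² = 0. Since 17 = 16 + 1, 6^17 ≡ 0·6: 0·6 = 0. So 6^17 ≡ 0 (mod 54).
So f(0) = f(6) = 0 while 0 ≠ 6, so f is not injective.
A non-injective map from the 54-element set ℤ/54ℤ to itself takes at most 53 distinct values, so it cannot be surjective. Hence f is not surjective.
Since f is not surjective, we determine |image(f)|. Computing x^17 mod 54 for each x (by repeated squaring, reducing mod 54 at every step), the values f(0), f(1), …, f(53) are: 0, 1, 14, 27, 34, 11, 0, 31, 44, 27, 46, 5, 0, 25, 2, 27, 22, 35, 0, 37, 50, 27, 16, 47, 0, 13, 26, 27, 28, 41, 0, 7, 38, 27, 4, 17, 0, 19, 32, 27, 52, 29, 0, 49, 8, 27, 10, 23, 0, 43, 20, 27, 40, 53.
The distinct values are {0, 1, 2, 4, 5, 7, 8, 10, 11, 13, 14, 16, 17, 19, 20, 22, 23, 25, 26, 27, 28, 29, 31, 32, 34, 35, 37, 38, 40, 41, 43, 44, 46, 47, 49, 50, 52, 53}; there are 38 of them.

38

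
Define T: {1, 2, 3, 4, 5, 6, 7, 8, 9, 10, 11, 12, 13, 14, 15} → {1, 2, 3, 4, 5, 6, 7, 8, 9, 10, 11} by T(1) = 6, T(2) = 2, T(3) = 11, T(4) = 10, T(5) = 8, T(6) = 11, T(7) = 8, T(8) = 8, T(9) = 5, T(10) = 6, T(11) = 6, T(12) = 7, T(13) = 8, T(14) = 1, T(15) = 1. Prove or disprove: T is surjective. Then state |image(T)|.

8

No element maps to 3, so T is not surjective.
The image of T is {1, 2, 5, 6, 7, 8, 10, 11}, which has 8 elements.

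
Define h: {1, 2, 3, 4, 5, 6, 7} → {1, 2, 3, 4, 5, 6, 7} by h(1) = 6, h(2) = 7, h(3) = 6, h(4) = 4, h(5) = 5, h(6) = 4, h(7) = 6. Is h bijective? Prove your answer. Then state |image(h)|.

h(1) = 6 = h(3) with 1 ≠ 3, so h is not injective, hence not bijective.
The image of h is {4, 5, 6, 7}, which has 4 elements.

4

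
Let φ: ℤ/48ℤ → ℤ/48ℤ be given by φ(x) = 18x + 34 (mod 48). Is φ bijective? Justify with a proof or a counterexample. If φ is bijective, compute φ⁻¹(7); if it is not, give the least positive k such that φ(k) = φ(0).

We have gcd(18, 48) = 6 > 1. Taking u = 0 and v = 8: φ(0) = 34 and φ(8) = 18·8 + 34 = 178 ≡ 34 (mod 48).
So φ(0) = φ(8) while 0 ≠ 8, hence φ is not injective, hence not bijective.
Since φ is not bijective, we find the least positive k with φ(k) = φ(0): this means 18k ≡ 0 (mod 48), i.e. 48 ∣ 18k. Since gcd(18, 48) = 6, dividing through by 6 this holds exactly when 8 ∣ 3k, and as gcd(3, 8) = 1, exactly when 8 ∣ k.
The smallest positive such k is 8.

8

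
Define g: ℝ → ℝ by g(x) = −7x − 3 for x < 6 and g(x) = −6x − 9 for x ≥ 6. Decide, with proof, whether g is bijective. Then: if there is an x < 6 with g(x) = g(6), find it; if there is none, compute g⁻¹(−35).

32/7

Both pieces are strictly decreasing (slopes −7 and −6), so each is injective on its own interval.
The left piece maps (−∞, 6) onto (−45, ∞); the right piece maps [6, ∞) onto (−∞, −45].
Since −45 = −45, the images partition ℝ: g is injective and surjective, hence bijective.
Because the two images are disjoint, no x < 6 has g(x) = g(6), so we compute g⁻¹(−35): −35 lies in (−45, ∞), so solve −7x − 3 = −35: x = (−35 + 3)/(−7) = 32/7.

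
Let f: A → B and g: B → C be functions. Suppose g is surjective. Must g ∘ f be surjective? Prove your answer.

No. Take A = {1}, B = C = {1, 2, 3, 4, 5}, f(1) = 1, and g = identity (surjective).
Then (g ∘ f)(1) = 1, and 5 ∈ C has no preimage under g ∘ f, so g ∘ f is not surjective.

not surjective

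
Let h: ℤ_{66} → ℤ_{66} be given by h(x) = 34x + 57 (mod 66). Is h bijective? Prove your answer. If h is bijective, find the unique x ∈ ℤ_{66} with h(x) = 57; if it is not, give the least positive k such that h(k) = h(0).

33

We have gcd(34, 66) = 2 > 1. Taking x_1 = 0 and x_2 = 33: h(0) = 57 and h(33) = 34·33 + 57 = 1179 ≡ 57 (mod 66).
So h(0) = h(33) while 0 ≠ 33, hence h is not injective, hence not bijective.
Since h is not bijective, we find the least positive k with h(k) = h(0): this means 34k ≡ 0 (mod 66), i.e. 66 ∣ 34k. Since gcd(34, 66) = 2, dividing through by 2 this holds exactly when 33 ∣ 17k, and as gcd(17, 33) = 1, exactly when 33 ∣ k.
The smallest positive such k is 33.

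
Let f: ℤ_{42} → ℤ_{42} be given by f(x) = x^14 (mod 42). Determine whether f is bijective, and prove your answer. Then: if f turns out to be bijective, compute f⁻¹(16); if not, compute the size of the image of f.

16

f(4): Repeated squaring mod 42: 4^1 ≡ 4, 4^2 ≡ 4² = 16, 4^4 ≡ 16² = 256 ≡ 4, 4^8 ≡ 4² = 16. Since 14 = 8 + 4 + 2, 4^14 ≡ 16·4·16: 16·4 = 64 ≡ 22, then 22·16 = 352 ≡ 16. So 4^14 ≡ 16 (mod 42).
f(10): Repeated squaring mod 42: 10^1 ≡ 10, 10^2 ≡ 10² = 100 ≡ 16, 10^4 ≡ 16² = 256 ≡ 4, 10^8 ≡ 4² = 16. Since 14 = 8 + 4 + 2, 10^14 ≡ 16·4·16: 16·4 = 64 ≡ 22, then 22·16 = 352 ≡ 16. So 10^14 ≡ 16 (mod 42).
So f(4) = f(10) = 16 while 4 ≠ 10, hence f is not injective, hence not bijective.
Since f is not bijective, we determine |image(f)|. Computing x^14 mod 42 for each x (by repeated squaring, reducing mod 42 at every step), the values f(0), f(1), …, f(41) are: 0, 1, 4, 9, 16, 25, 36, 7, 22, 39, 16, 37, 18, 1, 28, 15, 4, 37, 30, 25, 22, 21, 22, 25, 30, 37, 4, 15, 28, 1, 18, 37, 16, 39, 22, 7, 36, 25, 16, 9, 4, 1.
The distinct values are {0, 1, 4, 7, 9, 15, 16, 18, 21, 22, 25, 28, 30, 36, 37, 39}; there are 16 of them.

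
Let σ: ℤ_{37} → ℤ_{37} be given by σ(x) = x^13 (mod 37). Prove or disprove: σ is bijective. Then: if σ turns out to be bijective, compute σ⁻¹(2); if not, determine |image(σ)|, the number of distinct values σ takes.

Since 37 is prime, the nonzero elements of ℤ_{37} form a cyclic group of order 36.
As gcd(13, 36) = 1, raising to the 13th power is a bijection on this group: if s^13 ≡ t^13 then (st^{−1})^13 = 1, and the only element of order dividing gcd(13, 36) = 1 is 1, so s = t.
With σ(0) = 0 this makes σ injective on all of ℤ_{37}, hence bijective (finite equal-size domain and codomain). In particular σ is bijective.
Since σ is bijective, we find the preimage of 2. The inverse of x ↦ x^13 on (ℤ_{37})^× is x ↦ x^25, because 13·25 = 325 = 9·36 + 1 ≡ 1 (mod 36) and x^{36} = 1 for x ≠ 0 (Fermat). So σ⁻¹(2) = 2^25 mod 37.
Repeated squaring mod 37: 2^1 ≡ 2, 2^2 ≡ 2² = 4, 2^4 ≡ 4² = 16, 2^8 ≡ 16² = 256 ≡ 34, 2^16 ≡ 34² = 1156 ≡ 9. Since 25 = 16 + 8 + 1, 2^25 ≡ 9·34·2: 9·34 = 306 ≡ 10, then 10·2 = 20. So 2^25 ≡ 20 (mod 37).
Hence σ⁻¹(2) = 20.

20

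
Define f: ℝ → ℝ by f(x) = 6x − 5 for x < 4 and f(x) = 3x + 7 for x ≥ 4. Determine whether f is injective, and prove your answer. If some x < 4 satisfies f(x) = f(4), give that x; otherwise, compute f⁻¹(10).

5/2

Both pieces are strictly increasing (slopes 6 and 3), so each is injective on its own interval.
The left piece maps (−∞, 4) onto (−∞, 19); the right piece maps [4, ∞) onto [19, ∞).
These images are disjoint, so no value is attained by both pieces. Thus f is injective.
Because the two images are disjoint, no x < 4 has f(x) = f(4), so we compute f⁻¹(10): 10 lies in (−∞, 19), so solve 6x − 5 = 10: x = (10 + 5)/6 = 5/2.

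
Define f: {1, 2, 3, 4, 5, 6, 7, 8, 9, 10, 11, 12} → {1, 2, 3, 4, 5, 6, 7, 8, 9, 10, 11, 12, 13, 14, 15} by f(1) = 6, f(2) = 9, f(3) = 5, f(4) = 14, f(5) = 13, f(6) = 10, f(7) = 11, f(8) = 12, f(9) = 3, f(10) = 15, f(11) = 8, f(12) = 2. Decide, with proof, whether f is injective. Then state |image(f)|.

The values f(1), …, f(12) are 6, 9, 5, 14, 13, 10, 11, 12, 3, 15, 8, 2 — all distinct.
So f(x_1) = f(x_2) only when x_1 = x_2, and f is injective.
The image of f is {2, 3, 5, 6, 8, 9, 10, 11, 12, 13, 14, 15}, which has 12 elements.

12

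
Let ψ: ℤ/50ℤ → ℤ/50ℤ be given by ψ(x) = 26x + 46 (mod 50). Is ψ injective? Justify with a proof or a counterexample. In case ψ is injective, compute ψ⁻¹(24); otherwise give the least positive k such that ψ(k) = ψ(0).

By definition, ψ is injective if ψ(a) = ψ(b) implies a = b.
We have gcd(26, 50) = 2 > 1. Taking a = 0 and b = 25: ψ(0) = 46 and ψ(25) = 26·25 + 46 = 696 ≡ 46 (mod 50).
So ψ(0) = ψ(25) while 0 ≠ 25, thus ψ is not injective.
Since ψ is not injective, we find the least positive k with ψ(k) = ψ(0): this means 26k ≡ 0 (mod 50), i.e. 50 ∣ 26k. Since gcd(26, 50) = 2, dividing through by 2 this holds exactly when 25 ∣ 13k, and as gcd(13, 25) = 1, exactly when 25 ∣ k.
The smallest positive such k is 25.

25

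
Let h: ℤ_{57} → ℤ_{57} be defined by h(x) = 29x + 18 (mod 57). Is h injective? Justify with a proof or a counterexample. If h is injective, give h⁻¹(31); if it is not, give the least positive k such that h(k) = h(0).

26

Recall: h is injective when h(a) = h(b) forces a = b.
Suppose h(a) = h(b) in ℤ_{57}. Then 29a + 18 ≡ 29b + 18 (mod 57), hence 29(a − b) ≡ 0 (mod 57).
Since gcd(29, 57) = 1, 29 is invertible modulo 57, hence a − b ≡ 0 (mod 57), i.e. a = b.
Thus h is injective.
We now compute 29⁻¹ mod 57 explicitly. Euclid's algorithm: 57 = 1·29 + 28, 29 = 1·28 + 1; back-substituting gives 1 = 2·29 − 1·57, so 29⁻¹ ≡ 2 (mod 57).
Since h is injective, we find h⁻¹(31): we need 29x ≡ 31 − 18 ≡ 13 (mod 57). Using 29⁻¹ = 2: x ≡ 2·13 = 26, so x = 26.
Check: h(26) = 29·26 + 18 = 772 = 13·57 + 31 ≡ 31 (mod 57).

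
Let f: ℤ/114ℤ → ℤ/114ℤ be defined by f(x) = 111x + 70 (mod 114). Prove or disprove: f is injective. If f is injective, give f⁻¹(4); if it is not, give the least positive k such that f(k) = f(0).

38

Recall that injectivity means: for all u, v in the domain, f(u) = f(v) implies u = v.
We have gcd(111, 114) = 3 > 1. Taking u = 0 and v = 38: f(0) = 70 and f(38) = 111·38 + 70 = 4288 ≡ 70 (mod 114).
So f(0) = f(38) while 0 ≠ 38, so f is not injective.
Since f is not injective, we find the least positive k with f(k) = f(0): this means 111k ≡ 0 (mod 114), i.e. 114 ∣ 111k. Since gcd(111, 114) = 3, dividing through by 3 this holds exactly when 38 ∣ 37k, and as gcd(37, 38) = 1, exactly when 38 ∣ k.
The smallest positive such k is 38.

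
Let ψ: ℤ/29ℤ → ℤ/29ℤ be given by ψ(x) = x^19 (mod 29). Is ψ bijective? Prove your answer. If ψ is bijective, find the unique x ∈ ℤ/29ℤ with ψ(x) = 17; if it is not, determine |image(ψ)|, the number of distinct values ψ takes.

12

Since 29 is prime, the nonzero elements of ℤ/29ℤ form a cyclic group of order 28.
As gcd(19, 28) = 1, raising to the 19th power is a bijection on this group: if s^19 ≡ t^19 then (st^{−1})^19 = 1, and the only element of order dividing gcd(19, 28) = 1 is 1, so s = t.
With ψ(0) = 0 this makes ψ injective on all of ℤ/29ℤ, hence bijective (finite equal-size domain and codomain). In particular ψ is bijective.
Since ψ is bijective, we find the preimage of 17. The inverse of x ↦ x^19 on (ℤ/29ℤ)^× is x ↦ x^3, because 19·3 = 57 = 2·28 + 1 ≡ 1 (mod 28) and x^{28} = 1 for x ≠ 0 (Fermat). So ψ⁻¹(17) = 17^3 mod 29.
Repeated squaring mod 29: 17^1 ≡ 17, 17^2 ≡ 17² = 289 ≡ 28. Since 3 = 2 + 1, 17^3 ≡ 28·17: 28·17 = 476 ≡ 12. So 17^3 ≡ 12 (mod 29).
Hence ψ⁻¹(17) = 12.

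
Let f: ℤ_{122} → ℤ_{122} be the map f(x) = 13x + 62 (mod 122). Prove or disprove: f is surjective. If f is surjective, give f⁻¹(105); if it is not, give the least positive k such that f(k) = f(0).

Since gcd(13, 122) = 1, 13 is invertible modulo 122. Euclid's algorithm: 122 = 9·13 + 5, 13 = 2·5 + 3, 5 = 1·3 + 2, 3 = 1·2 + 1; back-substituting gives 1 = 47·13 − 5·122, so 13⁻¹ ≡ 47 (mod 122).
Then y ↦ 47(y − 62) is a two-sided inverse to f, so every y ∈ ℤ_{122} has a preimage.
Hence f is surjective.
Since f is surjective, we find f⁻¹(105): we need 13x ≡ 105 − 62 ≡ 43 (mod 122). Using 13⁻¹ = 47: x ≡ 47·43 = 2021 = 16·122 + 69, so x = 69.
Check: f(69) = 13·69 + 62 = 959 = 7·122 + 105 ≡ 105 (mod 122).

69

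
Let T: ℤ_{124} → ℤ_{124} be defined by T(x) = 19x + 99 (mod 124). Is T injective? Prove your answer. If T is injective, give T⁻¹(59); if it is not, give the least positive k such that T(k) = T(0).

By definition, T is injective if T(s) = T(t) implies s = t.
If T(s) = T(t), then 19s ≡ 19t (mod 124). Because gcd(19, 124) = 1, we may cancel 19 to get s ≡ t (mod 124).
Therefore T is injective.
We now compute 19⁻¹ mod 124 explicitly. Euclid's algorithm: 124 = 6·19 + 10, 19 = 1·10 + 9, 10 = 1·9 + 1; back-substituting gives 1 = 111·19 − 17·124, so 19⁻¹ ≡ 111 (mod 124).
Since T is injective, we find T⁻¹(59): we need 19x ≡ 59 − 99 ≡ 84 (mod 124). Using 19⁻¹ = 111: x ≡ 111·84 = 9324 = 75·124 + 24, so x = 24.
Check: T(24) = 19·24 + 99 = 555 = 4·124 + 59 ≡ 59 (mod 124).

24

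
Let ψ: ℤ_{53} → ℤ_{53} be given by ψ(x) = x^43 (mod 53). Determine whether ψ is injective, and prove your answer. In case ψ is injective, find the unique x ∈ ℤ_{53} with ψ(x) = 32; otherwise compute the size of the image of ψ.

34

Since 53 is prime, the nonzero elements of ℤ_{53} form a cyclic group of order 52.
As gcd(43, 52) = 1, raising to the 43rd power is a bijection on this group: if s^43 ≡ t^43 then (st^{−1})^43 = 1, and the only element of order dividing gcd(43, 52) = 1 is 1, so s = t.
With ψ(0) = 0 this makes ψ injective on all of ℤ_{53}, hence bijective (finite equal-size domain and codomain). In particular ψ is injective.
Since ψ is injective, we find the preimage of 32. The inverse of x ↦ x^43 on (ℤ_{53})^× is x ↦ x^23, because 43·23 = 989 = 19·52 + 1 ≡ 1 (mod 52) and x^{52} = 1 for x ≠ 0 (Fermat). So ψ⁻¹(32) = 32^23 mod 53.
Repeated squaring mod 53: 32^1 ≡ 32, 32^2 ≡ 32² = 1024 ≡ 17, 32^4 ≡ 17² = 289 ≡ 24, 32^8 ≡ 24² = 576 ≡ 46, 32^16 ≡ 46² = 2116 ≡ 49. Since 23 = 16 + 4 + 2 + 1, 32^23 ≡ 49·24·17·32: 49·24 = 1176 ≡ 10, then 10·17 = 170 ≡ 11, then 11·32 = 352 ≡ 34. So 32^23 ≡ 34 (mod 53).
Hence ψ⁻¹(32) = 34.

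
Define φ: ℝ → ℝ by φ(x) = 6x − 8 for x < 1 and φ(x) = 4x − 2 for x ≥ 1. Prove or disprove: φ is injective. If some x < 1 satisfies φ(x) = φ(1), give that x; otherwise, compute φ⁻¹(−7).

Both pieces are strictly increasing (slopes 6 and 4), so each is injective on its own interval.
The left piece maps (−∞, 1) onto (−∞, −2); the right piece maps [1, ∞) onto [2, ∞).
These images are disjoint, so no value is attained by both pieces. Hence φ is injective.
Because the two images are disjoint, no x < 1 has φ(x) = φ(1), so we compute φ⁻¹(−7): −7 lies in (−∞, −2), so solve 6x − 8 = −7: x = (−7 + 8)/6 = 1/6.

1/6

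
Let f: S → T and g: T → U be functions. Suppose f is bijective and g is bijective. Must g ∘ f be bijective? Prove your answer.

bijective

Injectivity: if g(f(s)) = g(f(t)) then f(s) = f(t) (g injective) so s = t (f injective).
Surjectivity: for c ∈ U pick b with g(b) = c, then a with f(a) = b; then (g ∘ f)(a) = c.
Therefore g ∘ f is bijective.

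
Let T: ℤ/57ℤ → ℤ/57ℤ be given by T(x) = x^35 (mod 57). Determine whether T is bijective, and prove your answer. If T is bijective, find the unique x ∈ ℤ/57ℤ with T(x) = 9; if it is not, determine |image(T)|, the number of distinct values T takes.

Computing x^35 mod 57 for each x (by repeated squaring, reducing mod 57 at every step), the values T(0), T(1), …, T(56) are: 0, 1, 29, 51, 43, 23, 54, 49, 50, 36, 40, 26, 27, 22, 53, 33, 25, 47, 18, 19, 20, 48, 13, 5, 42, 16, 11, 12, 55, 2, 45, 46, 41, 15, 52, 44, 9, 37, 38, 39, 10, 32, 24, 4, 35, 30, 31, 17, 21, 7, 8, 3, 34, 14, 6, 28, 56.
Every element of ℤ/57ℤ appears exactly once in this list, so T is a bijection, and in particular bijective.
Since T is bijective, we read off the preimage of 9 from the same table: T(36) = 9, so T⁻¹(9) = 36.

36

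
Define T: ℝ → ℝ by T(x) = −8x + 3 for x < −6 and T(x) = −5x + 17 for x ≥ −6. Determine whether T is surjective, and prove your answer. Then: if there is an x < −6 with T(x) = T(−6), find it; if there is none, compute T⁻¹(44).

-27/5

Both pieces are strictly decreasing (slopes −8 and −5), so each is injective on its own interval.
The left piece maps (−∞, −6) onto (51, ∞); the right piece maps [−6, ∞) onto (−∞, 47].
The union (51, ∞) ∪ (−∞, 47] omits the interval between 51 and 47; in particular 51 has no preimage. So T is not surjective.
Because the two images are disjoint, no x < −6 has T(x) = T(−6), so we compute T⁻¹(44): 44 lies in (−∞, 47], so solve −5x + 17 = 44: x = (44 − 17)/(−5) = −27/5.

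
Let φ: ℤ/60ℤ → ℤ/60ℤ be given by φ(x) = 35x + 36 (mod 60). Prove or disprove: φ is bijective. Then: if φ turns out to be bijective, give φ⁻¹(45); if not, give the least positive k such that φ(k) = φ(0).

Recall: φ is injective if φ(s) = φ(t) implies s = t.
We have gcd(35, 60) = 5 > 1. Taking s = 0 and t = 12: φ(0) = 36 and φ(12) = 35·12 + 36 = 456 ≡ 36 (mod 60).
So φ(0) = φ(12) while 0 ≠ 12, so φ is not injective, hence not bijective.
Since φ is not bijective, we find the least positive k with φ(k) = φ(0): this means 35k ≡ 0 (mod 60), i.e. 60 ∣ 35k. Since gcd(35, 60) = 5, dividing through by 5 this holds exactly when 12 ∣ 7k, and as gcd(7, 12) = 1, exactly when 12 ∣ k.
The smallest positive such k is 12.

12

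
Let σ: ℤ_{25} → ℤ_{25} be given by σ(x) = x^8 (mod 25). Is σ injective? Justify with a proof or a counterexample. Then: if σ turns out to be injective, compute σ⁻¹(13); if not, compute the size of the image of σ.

σ(3): Repeated squaring mod 25: 3^1 ≡ 3, 3^2 ≡ 3² = 9, 3^4 ≡ 9² = 81 ≡ 6, 3^8 ≡ 6² = 36 ≡ 11. So 3^8 ≡ 11 (mod 25).
σ(4): Repeated squaring mod 25: 4^1 ≡ 4, 4^2 ≡ 4² = 16, 4^4 ≡ 16² = 256 ≡ 6, 4^8 ≡ 6² = 36 ≡ 11. So 4^8 ≡ 11 (mod 25).
So σ(3) = σ(4) = 11 while 3 ≠ 4, therefore σ is not injective.
Since σ is not injective, we determine |image(σ)|. Computing x^8 mod 25 for each x (by repeated squaring, reducing mod 25 at every step), the values σ(0), σ(1), …, σ(24) are: 0, 1, 6, 11, 11, 0, 16, 1, 16, 21, 0, 6, 21, 21, 6, 0, 21, 16, 1, 16, 0, 11, 11, 6, 1.
The distinct values are {0, 1, 6, 11, 16, 21}; there are 6 of them.

6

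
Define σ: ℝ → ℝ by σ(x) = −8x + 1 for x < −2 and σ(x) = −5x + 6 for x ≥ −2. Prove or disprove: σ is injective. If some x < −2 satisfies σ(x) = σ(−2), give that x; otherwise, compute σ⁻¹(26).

-25/8

Both pieces are strictly decreasing (slopes −8 and −5), so each is injective on its own interval.
The left piece maps (−∞, −2) onto (17, ∞); the right piece maps [−2, ∞) onto (−∞, 16].
These images are disjoint, so no value is attained by both pieces. So σ is injective.
Because the two images are disjoint, no x < −2 has σ(x) = σ(−2), so we compute σ⁻¹(26): 26 lies in (17, ∞), so solve −8x + 1 = 26: x = (26 − 1)/(−8) = −25/8.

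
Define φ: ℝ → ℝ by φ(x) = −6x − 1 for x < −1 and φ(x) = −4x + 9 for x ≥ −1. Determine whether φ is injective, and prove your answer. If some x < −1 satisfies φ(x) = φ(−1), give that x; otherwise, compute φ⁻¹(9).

Both pieces are strictly decreasing (slopes −6 and −4), so each is injective on its own interval.
The left piece maps (−∞, −1) onto (5, ∞); the right piece maps [−1, ∞) onto (−∞, 13].
These images overlap. In particular φ(−1) = 13 (right piece), and solving −6x − 1 = 13 on the left piece gives x = −7/3 < −1.
So φ(−7/3) = φ(−1) with −7/3 ≠ −1, and φ is not injective. This x = −7/3 is the requested value below −1.

-7/3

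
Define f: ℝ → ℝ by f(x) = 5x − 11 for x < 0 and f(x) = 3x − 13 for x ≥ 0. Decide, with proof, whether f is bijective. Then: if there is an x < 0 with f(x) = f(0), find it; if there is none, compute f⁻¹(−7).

Both pieces are strictly increasing (slopes 5 and 3), so each is injective on its own interval.
The left piece maps (−∞, 0) onto (−∞, −11); the right piece maps [0, ∞) onto [−13, ∞).
These images overlap. In particular f(0) = −13 (right piece), and solving 5x − 11 = −13 on the left piece gives x = −2/5 < 0.
So f(−2/5) = f(0) with −2/5 ≠ 0, and f is not injective, hence not bijective. This x = −2/5 is the requested value below 0.

-2/5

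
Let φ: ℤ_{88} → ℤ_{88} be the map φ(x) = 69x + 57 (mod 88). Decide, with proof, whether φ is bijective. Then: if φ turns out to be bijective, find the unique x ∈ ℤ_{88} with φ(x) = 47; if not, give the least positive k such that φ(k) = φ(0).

70

Recall: φ is injective when φ(s) = φ(t) forces s = t.
If φ(s) = φ(t), then 69s ≡ 69t (mod 88). Because gcd(69, 88) = 1, we may cancel 69 to get s ≡ t (mod 88).
We now compute 69⁻¹ mod 88 explicitly. Euclid's algorithm: 88 = 1·69 + 19, 69 = 3·19 + 12, 19 = 1·12 + 7, 12 = 1·7 + 5, 7 = 1·5 + 2, 5 = 2·2 + 1; back-substituting gives 1 = 37·69 − 29·88, so 69⁻¹ ≡ 37 (mod 88).
Then y ↦ 37(y − 57) is a two-sided inverse to φ, so every y ∈ ℤ_{88} has a preimage.
Thus φ is bijective.
Since φ is bijective, we compute φ⁻¹(47): solve 69x + 57 ≡ 47 (mod 88), i.e. 69x ≡ 78 (mod 88).
Multiplying by 69⁻¹ = 37 gives x ≡ 37·78 = 2886 = 32·88 + 70 ≡ 70 (mod 88).
Check: φ(70) = 69·70 + 57 = 4887 = 55·88 + 47 ≡ 47 (mod 88).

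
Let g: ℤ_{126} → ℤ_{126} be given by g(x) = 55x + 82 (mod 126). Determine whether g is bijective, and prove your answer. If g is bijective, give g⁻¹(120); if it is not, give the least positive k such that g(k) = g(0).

Recall: injectivity means: for all s, t in the domain, g(s) = g(t) implies s = t.
If g(s) = g(t), then 55s ≡ 55t (mod 126). Because gcd(55, 126) = 1, we may cancel 55 to get s ≡ t (mod 126).
We now compute 55⁻¹ mod 126 explicitly. Euclid's algorithm: 126 = 2·55 + 16, 55 = 3·16 + 7, 16 = 2·7 + 2, 7 = 3·2 + 1; back-substituting gives 1 = 55·55 − 24·126, so 55⁻¹ ≡ 55 (mod 126).
For any y ∈ ℤ_{126}, x = 55(y − 82) mod 126 satisfies g(x) = 55·55(y − 82) + 82 ≡ y (since 55·55 ≡ 1 mod 126). So every y has a preimage.
Thus g is bijective.
Since g is bijective, we compute g⁻¹(120): solve 55x + 82 ≡ 120 (mod 126), i.e. 55x ≡ 38 (mod 126).
Multiplying by 55⁻¹ = 55 gives x ≡ 55·38 = 2090 = 16·126 + 74 ≡ 74 (mod 126).
Check: g(74) = 55·74 + 82 = 4152 = 32·126 + 120 ≡ 120 (mod 126).

74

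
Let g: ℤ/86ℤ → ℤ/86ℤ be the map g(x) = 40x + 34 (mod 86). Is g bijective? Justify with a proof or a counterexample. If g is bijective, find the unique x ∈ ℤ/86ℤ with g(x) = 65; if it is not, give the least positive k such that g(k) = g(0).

We have gcd(40, 86) = 2 > 1. Taking a = 0 and b = 43: g(0) = 34 and g(43) = 40·43 + 34 = 1754 ≡ 34 (mod 86).
So g(0) = g(43) while 0 ≠ 43, therefore g is not injective, hence not bijective.
Since g is not bijective, we find the least positive k with g(k) = g(0): this means 40k ≡ 0 (mod 86), i.e. 86 ∣ 40k. Since gcd(40, 86) = 2, dividing through by 2 this holds exactly when 43 ∣ 20k, and as gcd(20, 43) = 1, exactly when 43 ∣ k.
The smallest positive such k is 43.

43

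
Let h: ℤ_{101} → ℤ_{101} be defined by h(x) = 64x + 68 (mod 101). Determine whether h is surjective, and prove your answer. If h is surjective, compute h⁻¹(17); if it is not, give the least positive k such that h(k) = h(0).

Since gcd(64, 101) = 1, 64 is invertible modulo 101. Euclid's algorithm: 101 = 1·64 + 37, 64 = 1·37 + 27, 37 = 1·27 + 10, 27 = 2·10 + 7, 10 = 1·7 + 3, 7 = 2·3 + 1; back-substituting gives 1 = 30·64 − 19·101, so 64⁻¹ ≡ 30 (mod 101).
Then y ↦ 30(y − 68) is a two-sided inverse to h, so every y ∈ ℤ_{101} has a preimage.
So h is surjective.
Since h is surjective, we find h⁻¹(17): we need 64x ≡ 17 − 68 ≡ 50 (mod 101). Using 64⁻¹ = 30: x ≡ 30·50 = 1500 = 14·101 + 86, so x = 86.
Check: h(86) = 64·86 + 68 = 5572 = 55·101 + 17 ≡ 17 (mod 101).

86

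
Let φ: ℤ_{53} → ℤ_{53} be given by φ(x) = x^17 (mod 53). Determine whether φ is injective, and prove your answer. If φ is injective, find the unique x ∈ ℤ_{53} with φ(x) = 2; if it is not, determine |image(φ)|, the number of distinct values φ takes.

Since 53 is prime, the nonzero elements of ℤ_{53} form a cyclic group of order 52.
As gcd(17, 52) = 1, raising to the 17th power is a bijection on this group: if x_1^17 ≡ x_2^17 then (x_1x_2^{−1})^17 = 1, and the only element of order dividing gcd(17, 52) = 1 is 1, so x_1 = x_2.
With φ(0) = 0 this makes φ injective on all of ℤ_{53}, hence bijective (finite equal-size domain and codomain). In particular φ is injective.
Since φ is injective, we find the preimage of 2. The inverse of x ↦ x^17 on (ℤ_{53})^× is x ↦ x^49, because 17·49 = 833 = 16·52 + 1 ≡ 1 (mod 52) and x^{52} = 1 for x ≠ 0 (Fermat). So φ⁻¹(2) = 2^49 mod 53.
Repeated squaring mod 53: 2^1 ≡ 2, 2^2 ≡ 2² = 4, 2^4 ≡ 4² = 16, 2^8 ≡ 16² = 256 ≡ 44, 2^16 ≡ 44² = 1936 ≡ 28, 2^32 ≡ 28² = 784 ≡ 42. Since 49 = 32 + 16 + 1, 2^49 ≡ 42·28·2: 42·28 = 1176 ≡ 10, then 10·2 = 20. So 2^49 ≡ 20 (mod 53).
Hence φ⁻¹(2) = 20.

20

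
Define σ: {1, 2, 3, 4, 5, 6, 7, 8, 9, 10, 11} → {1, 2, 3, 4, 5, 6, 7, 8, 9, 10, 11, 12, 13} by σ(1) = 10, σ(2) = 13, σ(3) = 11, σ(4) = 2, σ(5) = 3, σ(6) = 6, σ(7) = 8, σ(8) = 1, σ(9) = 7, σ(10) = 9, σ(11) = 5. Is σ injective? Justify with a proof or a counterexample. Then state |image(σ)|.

The values σ(1), …, σ(11) are 10, 13, 11, 2, 3, 6, 8, 1, 7, 9, 5 — all distinct.
So σ(u) = σ(v) only when u = v, and σ is injective.
The image of σ is {1, 2, 3, 5, 6, 7, 8, 9, 10, 11, 13}, which has 11 elements.

11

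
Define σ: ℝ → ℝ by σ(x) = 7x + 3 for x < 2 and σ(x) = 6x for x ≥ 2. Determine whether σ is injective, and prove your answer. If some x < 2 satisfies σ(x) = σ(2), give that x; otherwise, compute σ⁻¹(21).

9/7

Both pieces are strictly increasing (slopes 7 and 6), so each is injective on its own interval.
The left piece maps (−∞, 2) onto (−∞, 17); the right piece maps [2, ∞) onto [12, ∞).
These images overlap. In particular σ(2) = 12 (right piece), and solving 7x + 3 = 12 on the left piece gives x = 9/7 < 2.
So σ(9/7) = σ(2) with 9/7 ≠ 2, and σ is not injective. This x = 9/7 is the requested value below 2.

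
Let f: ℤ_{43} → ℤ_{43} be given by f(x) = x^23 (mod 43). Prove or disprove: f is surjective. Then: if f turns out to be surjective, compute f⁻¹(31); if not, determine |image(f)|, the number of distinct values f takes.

Since 43 is prime, the nonzero elements of ℤ_{43} form a cyclic group of order 42.
As gcd(23, 42) = 1, raising to the 23rd power is a bijection on this group: if s^23 ≡ t^23 then (st^{−1})^23 = 1, and the only element of order dividing gcd(23, 42) = 1 is 1, so s = t.
With f(0) = 0 this makes f injective on all of ℤ_{43}, hence bijective (finite equal-size domain and codomain). In particular f is surjective.
Since f is surjective, we find the preimage of 31. The inverse of x ↦ x^23 on (ℤ_{43})^× is x ↦ x^11, because 23·11 = 253 = 6·42 + 1 ≡ 1 (mod 42) and x^{42} = 1 for x ≠ 0 (Fermat). So f⁻¹(31) = 31^11 mod 43.
Repeated squaring mod 43: 31^1 ≡ 31, 31^2 ≡ 31² = 961 ≡ 15, 31^4 ≡ 15² = 225 ≡ 10, 31^8 ≡ 10² = 100 ≡ 14. Since 11 = 8 + 2 + 1, 31^11 ≡ 14·15·31: 14·15 = 210 ≡ 38, then 38·31 = 1178 ≡ 17. So 31^11 ≡ 17 (mod 43).
Hence f⁻¹(31) = 17.

17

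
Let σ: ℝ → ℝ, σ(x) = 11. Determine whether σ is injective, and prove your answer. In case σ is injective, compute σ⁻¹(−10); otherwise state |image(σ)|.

1

σ(0) = 11 = σ(1) with 0 ≠ 1, so σ is not injective.
Since σ is not injective, we state |image(σ)|: the image of σ is {11}, which has 1 element.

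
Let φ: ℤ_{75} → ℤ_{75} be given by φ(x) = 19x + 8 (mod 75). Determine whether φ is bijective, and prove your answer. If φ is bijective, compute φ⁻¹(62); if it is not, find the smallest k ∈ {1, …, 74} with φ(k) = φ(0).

66

Suppose φ(a) = φ(b) in ℤ_{75}. Then 19a + 8 ≡ 19b + 8 (mod 75), thus 19(a − b) ≡ 0 (mod 75).
Since gcd(19, 75) = 1, 19 is invertible modulo 75, thus a − b ≡ 0 (mod 75), i.e. a = b.
We now compute 19⁻¹ mod 75 explicitly. Euclid's algorithm: 75 = 3·19 + 18, 19 = 1·18 + 1; back-substituting gives 1 = 4·19 − 1·75, so 19⁻¹ ≡ 4 (mod 75).
Then y ↦ 4(y − 8) is a two-sided inverse to φ, so every y ∈ ℤ_{75} has a preimage.
Hence φ is bijective.
Since φ is bijective, we compute φ⁻¹(62): solve 19x + 8 ≡ 62 (mod 75), i.e. 19x ≡ 54 (mod 75).
Multiplying by 19⁻¹ = 4 gives x ≡ 4·54 = 216 = 2·75 + 66 ≡ 66 (mod 75).
Check: φ(66) = 19·66 + 8 = 1262 = 16·75 + 62 ≡ 62 (mod 75).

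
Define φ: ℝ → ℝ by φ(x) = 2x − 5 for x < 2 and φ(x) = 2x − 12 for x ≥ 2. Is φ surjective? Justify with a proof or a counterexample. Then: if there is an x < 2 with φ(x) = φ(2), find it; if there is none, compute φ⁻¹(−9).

-3/2

Both pieces are strictly increasing (slopes 2 and 2), so each is injective on its own interval.
The left piece maps (−∞, 2) onto (−∞, −1); the right piece maps [2, ∞) onto [−8, ∞).
The union (−∞, −1) ∪ [−8, ∞) covers ℝ, so φ is surjective.
For the follow-up: the images overlap, so an x < 2 with φ(x) = φ(2) exists. φ(2) = −8; solving 2x − 5 = −8 for x < 2 gives x = (−8 + 5)/2 = −3/2.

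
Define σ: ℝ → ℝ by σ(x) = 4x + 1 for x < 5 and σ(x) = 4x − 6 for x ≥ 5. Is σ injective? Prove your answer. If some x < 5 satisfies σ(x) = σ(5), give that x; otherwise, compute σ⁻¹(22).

13/4

Both pieces are strictly increasing (slopes 4 and 4), so each is injective on its own interval.
The left piece maps (−∞, 5) onto (−∞, 21); the right piece maps [5, ∞) onto [14, ∞).
These images overlap. In particular σ(5) = 14 (right piece), and solving 4x + 1 = 14 on the left piece gives x = 13/4 < 5.
So σ(13/4) = σ(5) with 13/4 ≠ 5, and σ is not injective. This x = 13/4 is the requested value below 5.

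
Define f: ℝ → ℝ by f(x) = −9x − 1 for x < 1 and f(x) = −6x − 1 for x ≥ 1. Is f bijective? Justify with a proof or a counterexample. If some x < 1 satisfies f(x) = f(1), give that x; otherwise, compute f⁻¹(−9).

Both pieces are strictly decreasing (slopes −9 and −6), so each is injective on its own interval.
The left piece maps (−∞, 1) onto (−10, ∞); the right piece maps [1, ∞) onto (−∞, −7].
These images overlap. In particular f(1) = −7 (right piece), and solving −9x − 1 = −7 on the left piece gives x = 2/3 < 1.
So f(2/3) = f(1) with 2/3 ≠ 1, and f is not injective, hence not bijective. This x = 2/3 is the requested value below 1.

2/3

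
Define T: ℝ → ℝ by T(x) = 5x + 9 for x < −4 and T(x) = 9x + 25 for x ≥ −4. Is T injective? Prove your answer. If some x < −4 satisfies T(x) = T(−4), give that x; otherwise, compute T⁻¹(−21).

Both pieces are strictly increasing (slopes 5 and 9), so each is injective on its own interval.
The left piece maps (−∞, −4) onto (−∞, −11); the right piece maps [−4, ∞) onto [−11, ∞).
These images are disjoint, so no value is attained by both pieces. Therefore T is injective.
Because the two images are disjoint, no x < −4 has T(x) = T(−4), so we compute T⁻¹(−21): −21 lies in (−∞, −11), so solve 5x + 9 = −21: x = (−21 − 9)/5 = −6.

-6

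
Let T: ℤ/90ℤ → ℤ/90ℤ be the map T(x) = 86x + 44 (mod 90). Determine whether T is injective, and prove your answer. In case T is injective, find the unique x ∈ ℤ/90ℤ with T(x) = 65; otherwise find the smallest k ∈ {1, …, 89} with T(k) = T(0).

We have gcd(86, 90) = 2 > 1. Taking s = 0 and t = 45: T(0) = 44 and T(45) = 86·45 + 44 = 3914 ≡ 44 (mod 90).
So T(0) = T(45) while 0 ≠ 45, thus T is not injective.
Since T is not injective, we find the least positive k with T(k) = T(0): this means 86k ≡ 0 (mod 90), i.e. 90 ∣ 86k. Since gcd(86, 90) = 2, dividing through by 2 this holds exactly when 45 ∣ 43k, and as gcd(43, 45) = 1, exactly when 45 ∣ k.
The smallest positive such k is 45.

45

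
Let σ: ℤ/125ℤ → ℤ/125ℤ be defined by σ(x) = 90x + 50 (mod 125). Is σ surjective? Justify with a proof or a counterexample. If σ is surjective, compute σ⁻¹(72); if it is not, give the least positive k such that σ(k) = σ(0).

25

Since gcd(90, 125) = 5, we have 90x ≡ 0 (mod 5) for all x, so σ(x) ≡ 0 (mod 5).
But 1 ≢ 0 (mod 5), so 1 ∈ ℤ/125ℤ has no preimage. Thus σ is not surjective.
Since σ is not surjective, we find the least positive k with σ(k) = σ(0): this means 90k ≡ 0 (mod 125), i.e. 125 ∣ 90k. Since gcd(90, 125) = 5, dividing through by 5 this holds exactly when 25 ∣ 18k, and as gcd(18, 25) = 1, exactly when 25 ∣ k.
The smallest positive such k is 25.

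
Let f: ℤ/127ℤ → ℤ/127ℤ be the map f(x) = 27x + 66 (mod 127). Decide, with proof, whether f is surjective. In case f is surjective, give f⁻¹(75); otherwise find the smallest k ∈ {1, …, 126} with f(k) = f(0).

Since gcd(27, 127) = 1, 27 is invertible modulo 127. Euclid's algorithm: 127 = 4·27 + 19, 27 = 1·19 + 8, 19 = 2·8 + 3, 8 = 2·3 + 2, 3 = 1·2 + 1; back-substituting gives 1 = 80·27 − 17·127, so 27⁻¹ ≡ 80 (mod 127).
For any y ∈ ℤ/127ℤ, x = 80(y − 66) mod 127 satisfies f(x) = 27·80(y − 66) + 66 ≡ y (since 27·80 ≡ 1 mod 127). So every y has a preimage.
Therefore f is surjective.
Since f is surjective, we find f⁻¹(75): we need 27x ≡ 75 − 66 ≡ 9 (mod 127). Using 27⁻¹ = 80: x ≡ 80·9 = 720 = 5·127 + 85, so x = 85.
Check: f(85) = 27·85 + 66 = 2361 = 18·127 + 75 ≡ 75 (mod 127).

85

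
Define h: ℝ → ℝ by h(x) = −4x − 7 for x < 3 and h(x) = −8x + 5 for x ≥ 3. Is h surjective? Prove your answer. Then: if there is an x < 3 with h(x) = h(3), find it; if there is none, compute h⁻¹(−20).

Both pieces are strictly decreasing (slopes −4 and −8), so each is injective on its own interval.
The left piece maps (−∞, 3) onto (−19, ∞); the right piece maps [3, ∞) onto (−∞, −19].
These images together cover ℝ, so h is surjective.
Because the two images are disjoint, no x < 3 has h(x) = h(3), so we compute h⁻¹(−20): −20 lies in (−∞, −19], so solve −8x + 5 = −20: x = (−20 − 5)/(−8) = 25/8.

25/8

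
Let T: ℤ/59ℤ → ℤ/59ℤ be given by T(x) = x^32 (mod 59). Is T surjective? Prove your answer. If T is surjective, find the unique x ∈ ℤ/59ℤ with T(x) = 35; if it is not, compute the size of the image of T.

30

T(29): Repeated squaring mod 59: 29^1 ≡ 29, 29^2 ≡ 29² = 841 ≡ 15, 29^4 ≡ 15² = 225 ≡ 48, 29^8 ≡ 48² = 2304 ≡ 3, 29^16 ≡ 3² = 9, 29^32 ≡ 9² = 81 ≡ 22. So 29^32 ≡ 22 (mod 59).
T(30): Repeated squaring mod 59: 30^1 ≡ 30, 30^2 ≡ 30² = 900 ≡ 15, 30^4 ≡ 15² = 225 ≡ 48, 30^8 ≡ 48² = 2304 ≡ 3, 30^16 ≡ 3² = 9, 30^32 ≡ 9² = 81 ≡ 22. So 30^32 ≡ 22 (mod 59).
So T(29) = T(30) = 22 while 29 ≠ 30, therefore T is not injective.
A non-injective map from the 59-element set ℤ/59ℤ to itself takes at most 58 distinct values, so it cannot be surjective. So T is not surjective.
Since T is not surjective, we determine |image(T)|. Computing x^32 mod 59 for each x (by repeated squaring, reducing mod 59 at every step), the values T(0), T(1), …, T(58) are: 0, 1, 51, 27, 5, 7, 20, 48, 19, 21, 3, 26, 17, 45, 29, 12, 25, 16, 9, 15, 35, 57, 28, 46, 41, 49, 53, 36, 4, 22, 22, 4, 36, 53, 49, 41, 46, 28, 57, 35, 15, 9, 16, 25, 12, 29, 45, 17, 26, 3, 21, 19, 48, 20, 7, 5, 27, 51, 1.
The distinct values are {0, 1, 3, 4, 5, 7, 9, 12, 15, 16, 17, 19, 20, 21, 22, 25, 26, 27, 28, 29, 35, 36, 41, 45, 46, 48, 49, 51, 53, 57}; there are 30 of them.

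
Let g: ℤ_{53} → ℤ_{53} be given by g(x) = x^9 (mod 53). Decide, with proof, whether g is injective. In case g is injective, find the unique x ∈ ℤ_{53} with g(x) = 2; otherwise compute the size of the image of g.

45

Since 53 is prime, the nonzero elements of ℤ_{53} form a cyclic group of order 52.
As gcd(9, 52) = 1, raising to the 9th power is a bijection on this group: if s^9 ≡ t^9 then (st^{−1})^9 = 1, and the only element of order dividing gcd(9, 52) = 1 is 1, so s = t.
With g(0) = 0 this makes g injective on all of ℤ_{53}, hence bijective (finite equal-size domain and codomain). In particular g is injective.
Since g is injective, we find the preimage of 2. The inverse of x ↦ x^9 on (ℤ_{53})^× is x ↦ x^29, because 9·29 = 261 = 5·52 + 1 ≡ 1 (mod 52) and x^{52} = 1 for x ≠ 0 (Fermat). So g⁻¹(2) = 2^29 mod 53.
Repeated squaring mod 53: 2^1 ≡ 2, 2^2 ≡ 2² = 4, 2^4 ≡ 4² = 16, 2^8 ≡ 16² = 256 ≡ 44, 2^16 ≡ 44² = 1936 ≡ 28. Since 29 = 16 + 8 + 4 + 1, 2^29 ≡ 28·44·16·2: 28·44 = 1232 ≡ 13, then 13·16 = 208 ≡ 49, then 49·2 = 98 ≡ 45. So 2^29 ≡ 45 (mod 53).
Hence g⁻¹(2) = 45.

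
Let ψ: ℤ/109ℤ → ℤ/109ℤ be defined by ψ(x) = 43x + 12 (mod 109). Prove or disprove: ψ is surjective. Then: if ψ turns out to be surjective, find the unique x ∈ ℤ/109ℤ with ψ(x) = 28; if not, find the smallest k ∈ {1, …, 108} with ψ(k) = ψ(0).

Recall that ψ is surjective if every y in the codomain equals ψ(x) for some x in the domain.
Since gcd(43, 109) = 1, 43 is invertible modulo 109. Euclid's algorithm: 109 = 2·43 + 23, 43 = 1·23 + 20, 23 = 1·20 + 3, 20 = 6·3 + 2, 3 = 1·2 + 1; back-substituting gives 1 = 71·43 − 28·109, so 43⁻¹ ≡ 71 (mod 109).
For any y ∈ ℤ/109ℤ, x = 71(y − 12) mod 109 satisfies ψ(x) = 43·71(y − 12) + 12 ≡ y (since 43·71 ≡ 1 mod 109). So every y has a preimage.
So ψ is surjective.
Since ψ is surjective, we compute ψ⁻¹(28): solve 43x + 12 ≡ 28 (mod 109), i.e. 43x ≡ 16 (mod 109).
Multiplying by 43⁻¹ = 71 gives x ≡ 71·16 = 1136 = 10·109 + 46 ≡ 46 (mod 109).
Check: ψ(46) = 43·46 + 12 = 1990 = 18·109 + 28 ≡ 28 (mod 109).

46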